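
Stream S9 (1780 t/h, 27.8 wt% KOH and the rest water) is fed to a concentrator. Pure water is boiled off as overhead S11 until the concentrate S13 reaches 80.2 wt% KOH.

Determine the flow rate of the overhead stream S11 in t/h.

1163 t/h

KOH is conserved: 1780×0.278 = 494.84 t/h all reports to the concentrate.
Concentrate = 494.84/(target fraction) = 617.01 t/h.
Overhead = 1780 − 617.01 = 1163 t/h.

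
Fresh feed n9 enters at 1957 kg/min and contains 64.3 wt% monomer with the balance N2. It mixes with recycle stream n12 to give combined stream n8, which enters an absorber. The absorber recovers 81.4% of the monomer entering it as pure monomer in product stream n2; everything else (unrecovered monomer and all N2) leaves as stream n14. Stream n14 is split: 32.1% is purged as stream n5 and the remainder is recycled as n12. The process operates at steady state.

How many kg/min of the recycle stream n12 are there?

1660 kg/min

N2 enters only via n9 and leaves only via the purge: 1957×0.357 = 0.321×(N2 in n14), and the absorber passes all N2, so N2 in n8 = N2 in n14 = 2176.5 kg/min.
monomer in n8: m_A = 1957×0.643 + (1−0.321)·(1−0.814)·m_A, so m_A = 1258.4/0.8737 = 1440.2 kg/min.
n14 = (1−0.814)×1440.2 + 2176.5 = 2444.4 kg/min.
Recycle n12 = (1−0.321)×2444.4 = 1659.7 kg/min.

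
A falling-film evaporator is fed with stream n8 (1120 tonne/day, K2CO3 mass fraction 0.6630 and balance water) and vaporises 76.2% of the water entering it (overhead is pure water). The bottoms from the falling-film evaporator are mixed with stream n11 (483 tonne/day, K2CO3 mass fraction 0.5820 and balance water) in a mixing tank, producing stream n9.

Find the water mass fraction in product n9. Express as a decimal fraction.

Vapour removed = 0.762×0.337×1120 = 287.61 tonne/day; concentrate = 832.39 tonne/day.
water reaching the mixer = 89.831 (from concentrate) + 483×0.418 = 291.72 tonne/day.
Product flow = 832.39 + 483 = 1315.4 tonne/day; water fraction = 0.2218.

0.2218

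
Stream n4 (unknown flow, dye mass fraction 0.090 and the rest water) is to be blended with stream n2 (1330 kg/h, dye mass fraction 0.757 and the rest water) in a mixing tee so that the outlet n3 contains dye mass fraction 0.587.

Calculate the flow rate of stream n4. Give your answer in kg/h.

454.9 kg/h

Let n4 be the unknown flow. Total out = 1330 + n4.
dye balance: 1006.8 + 0.090·n4 = 0.587·(1330 + n4)
(0.090 − 0.587)·n4 = 0.587×1330 − 1006.8 = -226.1
n4 = -226.1 / -0.497 = 454.93 kg/h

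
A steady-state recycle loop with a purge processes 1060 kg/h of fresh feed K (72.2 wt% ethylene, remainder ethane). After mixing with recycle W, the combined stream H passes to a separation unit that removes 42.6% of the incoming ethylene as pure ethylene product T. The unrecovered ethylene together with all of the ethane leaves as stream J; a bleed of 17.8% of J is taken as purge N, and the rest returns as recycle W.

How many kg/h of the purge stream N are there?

442.7 kg/h

ethane enters only via K and leaves only via the purge: 1060×0.278 = 0.178×(ethane in J), and the separation unit passes all ethane, so ethane in H = ethane in J = 1655.5 kg/h.
ethylene in H: m_A = 1060×0.722 + (1−0.178)·(1−0.426)·m_A, so m_A = 765.32/0.5282 = 1449 kg/h.
J = (1−0.426)×1449 + 1655.5 = 2487.2 kg/h.
Purge N = 0.178×2487.2 = 442.73 kg/h.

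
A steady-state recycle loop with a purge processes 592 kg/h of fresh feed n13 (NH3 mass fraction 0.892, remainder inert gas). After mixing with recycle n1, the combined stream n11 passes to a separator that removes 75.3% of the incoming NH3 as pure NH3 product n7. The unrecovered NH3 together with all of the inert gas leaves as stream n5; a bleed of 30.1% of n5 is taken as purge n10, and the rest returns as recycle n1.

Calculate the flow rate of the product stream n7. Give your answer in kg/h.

480.6 kg/h

NH3 in n11: m_A = 592×0.892 + (1−0.301)·(1−0.753)·m_A, so m_A = 528.06/0.8273 = 638.26 kg/h.
Product n7 = 0.753×638.26 = 480.61 kg/h.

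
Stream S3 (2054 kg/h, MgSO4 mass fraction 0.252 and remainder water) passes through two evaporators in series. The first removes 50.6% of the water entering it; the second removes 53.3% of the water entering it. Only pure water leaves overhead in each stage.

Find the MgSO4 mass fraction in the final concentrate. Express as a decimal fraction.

0.594

water in feed = 2054×0.748 = 1536.4 kg/h.
After stage 1: water left = (1−0.506)×1536.4 = 758.98; stream total = 1276.6 kg/h.
After stage 2: water left = (1−0.533)×758.98 = 354.44; final concentrate = 872.05 kg/h.
MgSO4 fraction = 517.61/872.05 = 0.594.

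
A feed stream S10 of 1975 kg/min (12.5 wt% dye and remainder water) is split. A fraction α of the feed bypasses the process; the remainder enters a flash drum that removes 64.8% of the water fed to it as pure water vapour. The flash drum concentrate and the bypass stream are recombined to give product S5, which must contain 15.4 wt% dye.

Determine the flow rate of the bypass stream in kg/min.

All 1975×0.125 = 246.88 kg/min of dye reaches S5, so S5 = 246.88/0.154 = 1603.1 kg/min and vapour = 371.92 kg/min.
The evaporator receives (1−α)·1975 of feed at 0.875 water and removes 0.648 of that water:
0.648×0.875×(1−α)×1975 = 371.92
(1−α) = 371.92/1119.8 = 0.3321;  α = 0.6679.
Bypass flow = 0.6679×1975 = 1319.1 kg/min.

1319 kg/min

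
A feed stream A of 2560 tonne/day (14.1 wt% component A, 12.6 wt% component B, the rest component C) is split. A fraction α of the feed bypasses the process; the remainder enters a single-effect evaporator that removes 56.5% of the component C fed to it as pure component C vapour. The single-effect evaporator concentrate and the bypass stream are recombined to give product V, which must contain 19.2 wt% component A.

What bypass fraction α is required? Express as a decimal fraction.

All 2560×0.141 = 360.96 tonne/day of component A reaches V, so V = 360.96/0.192 = 1880 tonne/day and vapour = 680 tonne/day.
The evaporator receives (1−α)·2560 of feed at 0.733 component C and removes 0.565 of that component C:
0.565×0.733×(1−α)×2560 = 680
(1−α) = 680/1060.2 = 0.6414;  α = 0.3586.

0.359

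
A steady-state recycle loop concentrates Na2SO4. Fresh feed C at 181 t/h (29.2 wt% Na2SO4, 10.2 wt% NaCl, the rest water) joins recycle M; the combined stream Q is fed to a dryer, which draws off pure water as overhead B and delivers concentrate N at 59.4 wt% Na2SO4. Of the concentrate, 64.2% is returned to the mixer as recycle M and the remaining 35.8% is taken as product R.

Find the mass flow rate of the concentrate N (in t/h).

248.5 t/h

Overall Na2SO4 balance (none leaves overhead): Na2SO4 in fresh feed = Na2SO4 in product, i.e. 181×0.292 = (1−0.642)·N·0.594.
N = 52.852/(0.594×0.358) = 248.54 t/h.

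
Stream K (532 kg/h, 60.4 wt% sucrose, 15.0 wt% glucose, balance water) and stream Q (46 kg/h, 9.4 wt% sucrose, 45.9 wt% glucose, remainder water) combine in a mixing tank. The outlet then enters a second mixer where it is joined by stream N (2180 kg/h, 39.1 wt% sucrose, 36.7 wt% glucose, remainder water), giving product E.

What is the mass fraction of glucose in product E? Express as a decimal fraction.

0.327

Overall, product flow = 2758 kg/h.
glucose in = 532×0.150 + 46×0.459 + 2180×0.367 = 900.97 kg/h.
glucose fraction in E = 0.327.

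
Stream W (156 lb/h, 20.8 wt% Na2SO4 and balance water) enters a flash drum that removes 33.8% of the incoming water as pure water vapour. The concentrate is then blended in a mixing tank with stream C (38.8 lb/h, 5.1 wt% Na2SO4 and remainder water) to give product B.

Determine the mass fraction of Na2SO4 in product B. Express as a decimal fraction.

Vapour removed = 0.338×0.792×156 = 41.761 lb/h; concentrate = 114.24 lb/h.
Na2SO4 reaching the mixer = 32.448 (from concentrate) + 38.8×0.051 = 34.427 lb/h.
Product flow = 114.24 + 38.8 = 153.04 lb/h; Na2SO4 fraction = 0.225.

0.225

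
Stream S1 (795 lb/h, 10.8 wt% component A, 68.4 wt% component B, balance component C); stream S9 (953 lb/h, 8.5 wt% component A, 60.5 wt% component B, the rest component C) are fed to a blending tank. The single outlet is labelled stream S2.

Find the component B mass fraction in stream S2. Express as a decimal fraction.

Total flow out = 795 + 953 = 1748 lb/h.
component B in = 795×0.684 + 953×0.605 = 1120.3 lb/h.
component B mass fraction in S2 = 1120.3/1748 = 0.641.

0.641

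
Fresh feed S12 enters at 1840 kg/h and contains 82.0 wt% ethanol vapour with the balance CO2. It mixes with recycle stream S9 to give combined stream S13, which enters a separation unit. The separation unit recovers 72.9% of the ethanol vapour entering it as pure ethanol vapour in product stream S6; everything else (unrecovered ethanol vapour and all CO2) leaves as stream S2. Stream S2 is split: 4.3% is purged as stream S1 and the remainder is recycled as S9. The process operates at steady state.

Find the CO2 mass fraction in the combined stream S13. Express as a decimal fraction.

0.7908

CO2 enters only via S12 and leaves only via the purge: 1840×0.180 = 0.043×(CO2 in S2), and the separation unit passes all CO2, so CO2 in S13 = CO2 in S2 = 7702.3 kg/h.
ethanol vapour in S13: m_A = 1840×0.820 + (1−0.043)·(1−0.729)·m_A, so m_A = 1508.8/0.7407 = 2037.1 kg/h.
S13 = 2037.1 + 7702.3 = 9739.4 kg/h.
CO2 fraction in S13 = 7702.3/9739.4 = 0.7908.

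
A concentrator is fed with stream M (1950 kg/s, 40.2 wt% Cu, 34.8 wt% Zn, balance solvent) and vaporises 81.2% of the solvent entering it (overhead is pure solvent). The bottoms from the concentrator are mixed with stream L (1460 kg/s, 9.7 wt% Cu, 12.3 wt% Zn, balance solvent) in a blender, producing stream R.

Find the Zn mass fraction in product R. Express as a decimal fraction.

Vapour removed = 0.812×0.250×1950 = 395.85 kg/s; concentrate = 1554.2 kg/s.
Zn reaching the mixer = 678.6 (from concentrate) + 1460×0.123 = 858.18 kg/s.
Product flow = 1554.2 + 1460 = 3014.2 kg/s; Zn fraction = 0.285.

0.285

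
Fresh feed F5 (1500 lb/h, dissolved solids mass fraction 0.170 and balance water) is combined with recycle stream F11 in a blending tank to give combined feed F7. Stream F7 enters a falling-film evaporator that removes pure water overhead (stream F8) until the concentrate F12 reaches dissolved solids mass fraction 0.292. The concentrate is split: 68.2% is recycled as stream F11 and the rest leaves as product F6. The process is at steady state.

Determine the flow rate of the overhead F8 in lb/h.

626.7 lb/h

Overall dissolved solids balance (none leaves overhead): dissolved solids in fresh feed = dissolved solids in product, i.e. 1500×0.170 = (1−0.682)·F12·0.292.
F12 = 255/(0.292×0.318) = 2746.2 lb/h.
Recycle F11 = 0.682×2746.2 = 1872.9 lb/h.
Combined feed F7 = 1500 + 1872.9 = 3372.9 lb/h.
Overhead F8 = F7 − F12 = 3372.9 − 2746.2 = 626.71 lb/h.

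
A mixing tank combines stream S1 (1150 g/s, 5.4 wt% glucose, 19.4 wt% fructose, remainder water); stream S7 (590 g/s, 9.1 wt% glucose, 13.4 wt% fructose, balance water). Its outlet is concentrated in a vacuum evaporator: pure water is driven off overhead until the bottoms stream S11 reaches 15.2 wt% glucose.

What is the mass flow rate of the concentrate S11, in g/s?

glucose entering = 1150×0.054 + 590×0.091 = 115.79 g/s.
All glucose reports to S11, so S11 = 115.79/0.152 = 761.78 g/s.

761.8 g/s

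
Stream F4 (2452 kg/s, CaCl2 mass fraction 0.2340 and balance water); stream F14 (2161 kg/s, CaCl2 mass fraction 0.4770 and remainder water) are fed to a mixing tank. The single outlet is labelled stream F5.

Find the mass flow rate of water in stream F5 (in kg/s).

3008 kg/s

water out = water in = 2452×0.766 + 2161×0.523 = 3008.4 kg/s.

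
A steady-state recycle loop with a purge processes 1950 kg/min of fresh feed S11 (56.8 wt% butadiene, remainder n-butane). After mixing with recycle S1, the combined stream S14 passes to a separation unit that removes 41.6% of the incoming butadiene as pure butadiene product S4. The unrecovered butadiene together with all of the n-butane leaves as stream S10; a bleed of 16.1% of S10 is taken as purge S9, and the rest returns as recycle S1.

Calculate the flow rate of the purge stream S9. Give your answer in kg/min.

1047 kg/min

n-butane enters only via S11 and leaves only via the purge: 1950×0.432 = 0.161×(n-butane in S10), and the separation unit passes all n-butane, so n-butane in S14 = n-butane in S10 = 5232.3 kg/min.
butadiene in S14: m_A = 1950×0.568 + (1−0.161)·(1−0.416)·m_A, so m_A = 1107.6/0.5100 = 2171.7 kg/min.
S10 = (1−0.416)×2171.7 + 5232.3 = 6500.5 kg/min.
Purge S9 = 0.161×6500.5 = 1046.6 kg/min.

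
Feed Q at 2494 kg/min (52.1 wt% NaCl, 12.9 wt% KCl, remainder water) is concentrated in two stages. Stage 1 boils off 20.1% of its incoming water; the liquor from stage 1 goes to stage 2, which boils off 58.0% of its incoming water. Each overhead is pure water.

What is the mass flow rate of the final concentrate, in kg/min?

water in feed = 2494×0.350 = 872.9 kg/min.
After stage 1: water left = (1−0.201)×872.9 = 697.45; stream total = 2318.5 kg/min.
After stage 2: water left = (1−0.580)×697.45 = 292.93; final concentrate = 1914 kg/min.

1914 kg/min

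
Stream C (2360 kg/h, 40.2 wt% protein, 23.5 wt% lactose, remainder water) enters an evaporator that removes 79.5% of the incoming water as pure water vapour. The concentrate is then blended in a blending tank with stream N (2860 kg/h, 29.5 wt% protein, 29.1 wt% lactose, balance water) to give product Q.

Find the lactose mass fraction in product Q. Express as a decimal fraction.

Vapour removed = 0.795×0.363×2360 = 681.06 kg/h; concentrate = 1678.9 kg/h.
lactose reaching the mixer = 554.6 (from concentrate) + 2860×0.291 = 1386.9 kg/h.
Product flow = 1678.9 + 2860 = 4538.9 kg/h; lactose fraction = 0.306.

0.306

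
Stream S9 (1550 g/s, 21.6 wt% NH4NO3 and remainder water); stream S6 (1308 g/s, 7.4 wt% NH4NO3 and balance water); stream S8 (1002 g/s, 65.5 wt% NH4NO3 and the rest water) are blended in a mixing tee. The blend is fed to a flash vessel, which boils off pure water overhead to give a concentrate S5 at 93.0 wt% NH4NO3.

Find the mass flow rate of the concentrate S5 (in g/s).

NH4NO3 entering = 1550×0.216 + 1308×0.074 + 1002×0.655 = 1087.9 g/s.
All NH4NO3 reports to S5, so S5 = 1087.9/0.930 = 1169.8 g/s.

1170 g/s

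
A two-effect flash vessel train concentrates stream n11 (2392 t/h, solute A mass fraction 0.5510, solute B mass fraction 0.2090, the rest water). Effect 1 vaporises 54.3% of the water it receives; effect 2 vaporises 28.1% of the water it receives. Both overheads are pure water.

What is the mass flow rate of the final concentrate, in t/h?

2007 t/h

water in feed = 2392×0.240 = 574.08 t/h.
After stage 1: water left = (1−0.543)×574.08 = 262.35; stream total = 2080.3 t/h.
After stage 2: water left = (1−0.281)×262.35 = 188.63; final concentrate = 2006.6 t/h.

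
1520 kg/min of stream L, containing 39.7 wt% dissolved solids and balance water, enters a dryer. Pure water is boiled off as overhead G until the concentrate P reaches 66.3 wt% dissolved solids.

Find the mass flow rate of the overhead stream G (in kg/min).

609.8 kg/min

dissolved solids is conserved: 1520×0.397 = 603.44 kg/min all reports to the concentrate.
Concentrate = 603.44/(target fraction) = 910.17 kg/min.
Overhead = 1520 − 910.17 = 609.83 kg/min.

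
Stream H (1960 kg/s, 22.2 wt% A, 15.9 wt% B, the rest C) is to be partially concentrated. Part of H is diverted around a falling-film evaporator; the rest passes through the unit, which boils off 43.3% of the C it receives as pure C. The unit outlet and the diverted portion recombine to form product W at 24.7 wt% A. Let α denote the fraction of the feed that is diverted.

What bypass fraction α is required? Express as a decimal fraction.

0.622

All 1960×0.222 = 435.12 kg/s of A reaches W, so W = 435.12/0.247 = 1761.6 kg/s and vapour = 198.38 kg/s.
The evaporator receives (1−α)·1960 of feed at 0.619 C and removes 0.433 of that C:
0.433×0.619×(1−α)×1960 = 198.38
(1−α) = 198.38/525.33 = 0.3776;  α = 0.6224.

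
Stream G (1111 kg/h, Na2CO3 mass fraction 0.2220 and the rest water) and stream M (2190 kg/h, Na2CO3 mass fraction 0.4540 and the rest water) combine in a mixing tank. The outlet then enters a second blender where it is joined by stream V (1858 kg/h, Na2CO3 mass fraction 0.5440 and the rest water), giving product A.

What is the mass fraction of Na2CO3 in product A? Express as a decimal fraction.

Overall, product flow = 5159 kg/h.
Na2CO3 in = 1111×0.222 + 2190×0.454 + 1858×0.544 = 2251.7 kg/h.
Na2CO3 fraction in A = 0.4365.

0.4365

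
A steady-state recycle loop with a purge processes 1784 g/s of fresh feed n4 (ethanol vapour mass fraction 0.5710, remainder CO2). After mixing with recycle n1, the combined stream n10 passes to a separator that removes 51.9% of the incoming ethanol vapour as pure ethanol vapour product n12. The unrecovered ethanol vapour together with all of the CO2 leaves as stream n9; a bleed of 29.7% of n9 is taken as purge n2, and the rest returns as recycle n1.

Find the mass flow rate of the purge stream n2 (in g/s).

985.2 g/s

CO2 enters only via n4 and leaves only via the purge: 1784×0.429 = 0.297×(CO2 in n9), and the separator passes all CO2, so CO2 in n10 = CO2 in n9 = 2576.9 g/s.
ethanol vapour in n10: m_A = 1784×0.571 + (1−0.297)·(1−0.519)·m_A, so m_A = 1018.7/0.6619 = 1539.1 g/s.
n9 = (1−0.519)×1539.1 + 2576.9 = 3317.2 g/s.
Purge n2 = 0.297×3317.2 = 985.21 g/s.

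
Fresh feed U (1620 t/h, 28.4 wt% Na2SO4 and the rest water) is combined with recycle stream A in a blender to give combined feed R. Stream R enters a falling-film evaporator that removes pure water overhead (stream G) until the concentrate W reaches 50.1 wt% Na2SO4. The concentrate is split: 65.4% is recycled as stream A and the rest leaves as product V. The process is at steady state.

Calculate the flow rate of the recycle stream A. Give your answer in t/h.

Overall Na2SO4 balance (none leaves overhead): Na2SO4 in fresh feed = Na2SO4 in product, i.e. 1620×0.284 = (1−0.654)·W·0.501.
W = 460.08/(0.501×0.346) = 2654.1 t/h.
Recycle A = 0.654×2654.1 = 1735.8 t/h.

1736 t/h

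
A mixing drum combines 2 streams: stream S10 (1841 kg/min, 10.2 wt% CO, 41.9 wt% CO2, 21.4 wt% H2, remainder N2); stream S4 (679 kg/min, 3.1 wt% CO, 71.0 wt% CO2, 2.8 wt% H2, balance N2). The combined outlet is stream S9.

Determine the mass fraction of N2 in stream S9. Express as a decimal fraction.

Total flow out = 1841 + 679 = 2520 kg/min.
N2 in = 1841×0.265 + 679×0.231 = 644.71 kg/min.
N2 mass fraction in S9 = 644.71/2520 = 0.256.

0.256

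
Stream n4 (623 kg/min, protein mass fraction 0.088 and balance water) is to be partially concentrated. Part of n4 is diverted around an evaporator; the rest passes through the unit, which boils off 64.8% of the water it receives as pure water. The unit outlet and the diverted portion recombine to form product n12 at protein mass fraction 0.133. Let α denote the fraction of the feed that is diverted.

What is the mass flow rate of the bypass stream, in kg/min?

All 623×0.088 = 54.824 kg/min of protein reaches n12, so n12 = 54.824/0.133 = 412.21 kg/min and vapour = 210.79 kg/min.
The evaporator receives (1−α)·623 of feed at 0.912 water and removes 0.648 of that water:
0.648×0.912×(1−α)×623 = 210.79
(1−α) = 210.79/368.18 = 0.5725;  α = 0.4275.
Bypass flow = 0.4275×623 = 266.32 kg/min.

266.3 kg/min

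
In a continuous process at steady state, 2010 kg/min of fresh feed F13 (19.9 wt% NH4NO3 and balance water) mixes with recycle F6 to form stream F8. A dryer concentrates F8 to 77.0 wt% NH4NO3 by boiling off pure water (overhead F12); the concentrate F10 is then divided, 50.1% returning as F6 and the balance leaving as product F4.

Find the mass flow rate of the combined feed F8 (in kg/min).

Overall NH4NO3 balance (none leaves overhead): NH4NO3 in fresh feed = NH4NO3 in product, i.e. 2010×0.199 = (1−0.501)·F10·0.770.
F10 = 399.99/(0.770×0.499) = 1041 kg/min.
Recycle F6 = 0.501×1041 = 521.55 kg/min.
Combined feed F8 = 2010 + 521.55 = 2531.5 kg/min.

2532 kg/min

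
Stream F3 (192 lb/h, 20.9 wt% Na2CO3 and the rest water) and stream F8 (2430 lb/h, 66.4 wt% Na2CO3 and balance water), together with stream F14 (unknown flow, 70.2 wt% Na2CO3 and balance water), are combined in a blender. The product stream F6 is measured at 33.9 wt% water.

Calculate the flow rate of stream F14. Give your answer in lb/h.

Let F14 be the unknown flow. Total out = 2622 + F14.
water balance: 968.35 + 0.298·F14 = 0.339·(2622 + F14)
(0.298 − 0.339)·F14 = 0.339×2622 − 968.35 = -79.494
F14 = -79.494 / -0.041 = 1938.9 lb/h

1939 lb/h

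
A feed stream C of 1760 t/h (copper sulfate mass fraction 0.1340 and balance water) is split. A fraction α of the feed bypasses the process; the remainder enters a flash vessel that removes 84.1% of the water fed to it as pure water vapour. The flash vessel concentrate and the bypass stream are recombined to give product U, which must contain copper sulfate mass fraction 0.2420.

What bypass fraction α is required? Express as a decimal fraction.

All 1760×0.134 = 235.84 t/h of copper sulfate reaches U, so U = 235.84/0.242 = 974.55 t/h and vapour = 785.45 t/h.
The evaporator receives (1−α)·1760 of feed at 0.866 water and removes 0.841 of that water:
0.841×0.866×(1−α)×1760 = 785.45
(1−α) = 785.45/1281.8 = 0.6128;  α = 0.3872.

0.387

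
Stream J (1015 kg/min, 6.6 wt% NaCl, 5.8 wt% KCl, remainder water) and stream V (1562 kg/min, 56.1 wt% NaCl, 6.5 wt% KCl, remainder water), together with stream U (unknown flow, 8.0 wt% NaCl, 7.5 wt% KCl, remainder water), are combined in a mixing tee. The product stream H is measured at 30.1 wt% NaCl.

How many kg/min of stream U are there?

758.3 kg/min

Let U be the unknown flow. Total out = 2577 + U.
NaCl balance: 943.27 + 0.080·U = 0.301·(2577 + U)
(0.080 − 0.301)·U = 0.301×2577 − 943.27 = -167.6
U = -167.6 / -0.221 = 758.35 kg/min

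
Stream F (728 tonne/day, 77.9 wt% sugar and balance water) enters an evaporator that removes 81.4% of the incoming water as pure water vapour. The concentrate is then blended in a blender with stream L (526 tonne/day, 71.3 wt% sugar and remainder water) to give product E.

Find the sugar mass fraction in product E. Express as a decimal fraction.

0.839

Vapour removed = 0.814×0.221×728 = 130.96 tonne/day; concentrate = 597.04 tonne/day.
sugar reaching the mixer = 567.11 (from concentrate) + 526×0.713 = 942.15 tonne/day.
Product flow = 597.04 + 526 = 1123 tonne/day; sugar fraction = 0.839.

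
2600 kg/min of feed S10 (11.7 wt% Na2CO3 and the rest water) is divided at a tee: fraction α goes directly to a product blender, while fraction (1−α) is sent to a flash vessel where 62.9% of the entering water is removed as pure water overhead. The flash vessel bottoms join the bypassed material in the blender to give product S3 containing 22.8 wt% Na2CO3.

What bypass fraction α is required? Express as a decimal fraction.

0.123

All 2600×0.117 = 304.2 kg/min of Na2CO3 reaches S3, so S3 = 304.2/0.228 = 1334.2 kg/min and vapour = 1265.8 kg/min.
The evaporator receives (1−α)·2600 of feed at 0.883 water and removes 0.629 of that water:
0.629×0.883×(1−α)×2600 = 1265.8
(1−α) = 1265.8/1444.1 = 0.8766;  α = 0.1234.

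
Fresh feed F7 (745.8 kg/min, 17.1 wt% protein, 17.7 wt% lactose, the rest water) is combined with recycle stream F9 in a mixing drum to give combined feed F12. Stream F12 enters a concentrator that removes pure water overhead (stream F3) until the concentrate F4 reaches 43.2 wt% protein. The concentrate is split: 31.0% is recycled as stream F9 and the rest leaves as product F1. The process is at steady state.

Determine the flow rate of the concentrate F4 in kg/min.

427.8 kg/min

Overall protein balance (none leaves overhead): protein in fresh feed = protein in product, i.e. 745.8×0.171 = (1−0.310)·F4·0.432.
F4 = 127.53/(0.432×0.690) = 427.84 kg/min.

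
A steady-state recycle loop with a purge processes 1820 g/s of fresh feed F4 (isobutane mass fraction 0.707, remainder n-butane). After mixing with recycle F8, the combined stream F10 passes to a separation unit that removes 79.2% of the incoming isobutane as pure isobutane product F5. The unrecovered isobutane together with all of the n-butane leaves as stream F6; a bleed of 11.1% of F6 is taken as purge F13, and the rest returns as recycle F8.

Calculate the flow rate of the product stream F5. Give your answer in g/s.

isobutane in F10: m_A = 1820×0.707 + (1−0.111)·(1−0.792)·m_A, so m_A = 1286.7/0.8151 = 1578.7 g/s.
Product F5 = 0.792×1578.7 = 1250.3 g/s.

1250 g/s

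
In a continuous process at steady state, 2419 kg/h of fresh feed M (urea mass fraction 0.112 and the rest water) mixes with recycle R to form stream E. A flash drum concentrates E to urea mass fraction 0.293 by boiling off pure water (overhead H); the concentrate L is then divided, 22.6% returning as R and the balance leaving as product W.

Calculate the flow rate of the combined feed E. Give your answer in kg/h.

Overall urea balance (none leaves overhead): urea in fresh feed = urea in product, i.e. 2419×0.112 = (1−0.226)·L·0.293.
L = 270.93/(0.293×0.774) = 1194.7 kg/h.
Recycle R = 0.226×1194.7 = 269.99 kg/h.
Combined feed E = 2419 + 269.99 = 2689 kg/h.

2689 kg/h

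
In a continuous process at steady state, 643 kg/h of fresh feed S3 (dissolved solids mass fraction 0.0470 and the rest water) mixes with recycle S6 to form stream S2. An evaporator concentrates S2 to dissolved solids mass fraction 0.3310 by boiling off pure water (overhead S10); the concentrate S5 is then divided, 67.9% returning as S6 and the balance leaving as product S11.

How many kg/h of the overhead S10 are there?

Overall dissolved solids balance (none leaves overhead): dissolved solids in fresh feed = dissolved solids in product, i.e. 643×0.047 = (1−0.679)·S5·0.331.
S5 = 30.221/(0.331×0.321) = 284.43 kg/h.
Recycle S6 = 0.679×284.43 = 193.13 kg/h.
Combined feed S2 = 643 + 193.13 = 836.13 kg/h.
Overhead S10 = S2 − S5 = 836.13 − 284.43 = 551.7 kg/h.

551.7 kg/h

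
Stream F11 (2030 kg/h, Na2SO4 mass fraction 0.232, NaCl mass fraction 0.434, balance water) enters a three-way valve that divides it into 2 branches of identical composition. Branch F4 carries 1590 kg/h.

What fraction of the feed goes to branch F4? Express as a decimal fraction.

0.783

Fraction to F4 = 1590/2030 = 0.7833.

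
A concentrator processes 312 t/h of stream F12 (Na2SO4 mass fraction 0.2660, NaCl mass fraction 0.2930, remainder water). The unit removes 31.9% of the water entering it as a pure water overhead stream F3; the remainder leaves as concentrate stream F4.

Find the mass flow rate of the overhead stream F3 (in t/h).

43.89 t/h

water entering = 312×0.441 = 137.59 t/h; overhead removed = 0.319×137.59 = 43.892 t/h.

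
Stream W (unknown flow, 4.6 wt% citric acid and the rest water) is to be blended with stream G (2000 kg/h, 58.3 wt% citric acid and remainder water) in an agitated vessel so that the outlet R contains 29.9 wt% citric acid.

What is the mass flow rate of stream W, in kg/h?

Let W be the unknown flow. Total out = 2000 + W.
citric acid balance: 1166 + 0.046·W = 0.299·(2000 + W)
(0.046 − 0.299)·W = 0.299×2000 − 1166 = -568
W = -568 / -0.253 = 2245.1 kg/h

2245 kg/h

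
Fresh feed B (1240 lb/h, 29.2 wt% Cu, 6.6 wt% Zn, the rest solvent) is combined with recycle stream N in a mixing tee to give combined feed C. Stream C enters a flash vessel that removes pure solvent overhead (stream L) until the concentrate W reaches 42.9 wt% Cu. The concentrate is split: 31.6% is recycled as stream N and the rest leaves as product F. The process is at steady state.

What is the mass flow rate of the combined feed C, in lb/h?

1630 lb/h

Overall Cu balance (none leaves overhead): Cu in fresh feed = Cu in product, i.e. 1240×0.292 = (1−0.316)·W·0.429.
W = 362.08/(0.429×0.684) = 1233.9 lb/h.
Recycle N = 0.316×1233.9 = 389.92 lb/h.
Combined feed C = 1240 + 389.92 = 1629.9 lb/h.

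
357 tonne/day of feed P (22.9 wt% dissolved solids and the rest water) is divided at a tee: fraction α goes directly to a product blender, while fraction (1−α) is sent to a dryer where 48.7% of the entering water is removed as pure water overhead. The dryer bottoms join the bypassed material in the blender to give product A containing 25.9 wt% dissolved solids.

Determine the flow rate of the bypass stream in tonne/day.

All 357×0.229 = 81.753 tonne/day of dissolved solids reaches A, so A = 81.753/0.259 = 315.65 tonne/day and vapour = 41.351 tonne/day.
The evaporator receives (1−α)·357 of feed at 0.771 water and removes 0.487 of that water:
0.487×0.771×(1−α)×357 = 41.351
(1−α) = 41.351/134.05 = 0.3085;  α = 0.6915.
Bypass flow = 0.6915×357 = 246.87 tonne/day.

246.9 tonne/day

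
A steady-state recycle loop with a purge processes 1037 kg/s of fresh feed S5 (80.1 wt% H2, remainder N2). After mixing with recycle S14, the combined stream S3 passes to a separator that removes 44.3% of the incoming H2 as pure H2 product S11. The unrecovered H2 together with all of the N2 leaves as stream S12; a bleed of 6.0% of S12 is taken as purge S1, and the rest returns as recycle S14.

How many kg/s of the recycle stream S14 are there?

4146 kg/s

N2 enters only via S5 and leaves only via the purge: 1037×0.199 = 0.060×(N2 in S12), and the separator passes all N2, so N2 in S3 = N2 in S12 = 3439.4 kg/s.
H2 in S3: m_A = 1037×0.801 + (1−0.060)·(1−0.443)·m_A, so m_A = 830.64/0.4764 = 1743.5 kg/s.
S12 = (1−0.443)×1743.5 + 3439.4 = 4410.5 kg/s.
Recycle S14 = (1−0.060)×4410.5 = 4145.9 kg/s.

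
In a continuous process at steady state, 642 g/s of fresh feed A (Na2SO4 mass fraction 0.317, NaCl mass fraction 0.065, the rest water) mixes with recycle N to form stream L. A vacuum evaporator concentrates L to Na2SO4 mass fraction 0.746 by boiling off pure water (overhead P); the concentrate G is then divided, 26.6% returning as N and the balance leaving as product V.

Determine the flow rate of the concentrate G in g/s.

371.7 g/s

Overall Na2SO4 balance (none leaves overhead): Na2SO4 in fresh feed = Na2SO4 in product, i.e. 642×0.317 = (1−0.266)·G·0.746.
G = 203.51/(0.746×0.734) = 371.67 g/s.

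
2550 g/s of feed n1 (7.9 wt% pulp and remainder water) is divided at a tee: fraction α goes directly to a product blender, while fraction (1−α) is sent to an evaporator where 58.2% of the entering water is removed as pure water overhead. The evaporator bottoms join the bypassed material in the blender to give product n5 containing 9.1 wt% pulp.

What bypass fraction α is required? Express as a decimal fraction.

0.754

All 2550×0.079 = 201.45 g/s of pulp reaches n5, so n5 = 201.45/0.091 = 2213.7 g/s and vapour = 336.26 g/s.
The evaporator receives (1−α)·2550 of feed at 0.921 water and removes 0.582 of that water:
0.582×0.921×(1−α)×2550 = 336.26
(1−α) = 336.26/1366.9 = 0.2460;  α = 0.7540.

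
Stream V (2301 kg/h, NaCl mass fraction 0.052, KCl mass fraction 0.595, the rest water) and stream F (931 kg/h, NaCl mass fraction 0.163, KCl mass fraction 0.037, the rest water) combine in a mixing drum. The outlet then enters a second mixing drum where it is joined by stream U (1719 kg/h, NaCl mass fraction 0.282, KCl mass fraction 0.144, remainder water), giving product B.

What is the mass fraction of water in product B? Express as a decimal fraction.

0.514

Overall, product flow = 4951 kg/h.
water in = 2301×0.353 + 931×0.800 + 1719×0.574 = 2543.8 kg/h.
water fraction in B = 0.514.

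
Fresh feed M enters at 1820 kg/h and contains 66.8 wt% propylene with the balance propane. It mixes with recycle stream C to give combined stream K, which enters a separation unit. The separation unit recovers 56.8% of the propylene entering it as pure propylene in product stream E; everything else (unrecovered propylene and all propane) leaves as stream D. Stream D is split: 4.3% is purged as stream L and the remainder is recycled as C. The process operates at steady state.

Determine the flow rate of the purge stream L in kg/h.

642.7 kg/h

propane enters only via M and leaves only via the purge: 1820×0.332 = 0.043×(propane in D), and the separation unit passes all propane, so propane in K = propane in D = 14052 kg/h.
propylene in K: m_A = 1820×0.668 + (1−0.043)·(1−0.568)·m_A, so m_A = 1215.8/0.5866 = 2072.6 kg/h.
D = (1−0.568)×2072.6 + 14052 = 14947 kg/h.
Purge L = 0.043×14947 = 642.74 kg/h.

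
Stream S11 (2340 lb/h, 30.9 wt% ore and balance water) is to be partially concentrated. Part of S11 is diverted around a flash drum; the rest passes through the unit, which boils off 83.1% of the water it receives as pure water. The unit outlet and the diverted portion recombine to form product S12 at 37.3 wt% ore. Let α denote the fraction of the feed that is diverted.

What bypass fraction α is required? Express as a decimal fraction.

0.701

All 2340×0.309 = 723.06 lb/h of ore reaches S12, so S12 = 723.06/0.373 = 1938.5 lb/h and vapour = 401.5 lb/h.
The evaporator receives (1−α)·2340 of feed at 0.691 water and removes 0.831 of that water:
0.831×0.691×(1−α)×2340 = 401.5
(1−α) = 401.5/1343.7 = 0.2988;  α = 0.7012.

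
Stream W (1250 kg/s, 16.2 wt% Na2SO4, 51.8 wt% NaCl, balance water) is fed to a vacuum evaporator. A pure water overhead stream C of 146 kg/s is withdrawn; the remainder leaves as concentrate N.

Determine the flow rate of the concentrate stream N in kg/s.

1104 kg/s

Concentrate = 1250 − 146 = 1104 kg/s.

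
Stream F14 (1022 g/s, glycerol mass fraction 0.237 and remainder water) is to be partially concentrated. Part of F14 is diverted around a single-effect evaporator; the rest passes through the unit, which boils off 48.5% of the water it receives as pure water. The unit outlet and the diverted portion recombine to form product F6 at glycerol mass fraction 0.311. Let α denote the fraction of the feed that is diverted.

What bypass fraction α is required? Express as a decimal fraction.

0.357

All 1022×0.237 = 242.21 g/s of glycerol reaches F6, so F6 = 242.21/0.311 = 778.82 g/s and vapour = 243.18 g/s.
The evaporator receives (1−α)·1022 of feed at 0.763 water and removes 0.485 of that water:
0.485×0.763×(1−α)×1022 = 243.18
(1−α) = 243.18/378.2 = 0.6430;  α = 0.3570.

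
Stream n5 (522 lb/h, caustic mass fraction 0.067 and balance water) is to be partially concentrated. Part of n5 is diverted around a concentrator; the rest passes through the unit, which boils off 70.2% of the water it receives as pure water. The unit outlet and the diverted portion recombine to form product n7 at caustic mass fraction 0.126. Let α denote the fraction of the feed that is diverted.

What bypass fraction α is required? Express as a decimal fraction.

0.285

All 522×0.067 = 34.974 lb/h of caustic reaches n7, so n7 = 34.974/0.126 = 277.57 lb/h and vapour = 244.43 lb/h.
The evaporator receives (1−α)·522 of feed at 0.933 water and removes 0.702 of that water:
0.702×0.933×(1−α)×522 = 244.43
(1−α) = 244.43/341.89 = 0.7149;  α = 0.2851.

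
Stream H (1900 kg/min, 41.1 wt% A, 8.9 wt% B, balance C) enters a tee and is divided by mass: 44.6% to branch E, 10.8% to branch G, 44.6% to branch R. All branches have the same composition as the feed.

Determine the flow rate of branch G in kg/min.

205.2 kg/min

Branch G flow = 0.108×1900 = 205.2 kg/min.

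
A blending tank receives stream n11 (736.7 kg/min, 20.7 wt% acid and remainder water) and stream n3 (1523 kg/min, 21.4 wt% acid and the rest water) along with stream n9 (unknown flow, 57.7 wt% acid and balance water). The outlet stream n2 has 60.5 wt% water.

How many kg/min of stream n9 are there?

2276 kg/min

Let n9 be the unknown flow. Total out = 2259.7 + n9.
water balance: 1781.3 + 0.423·n9 = 0.605·(2259.7 + n9)
(0.423 − 0.605)·n9 = 0.605×2259.7 − 1781.3 = -414.16
n9 = -414.16 / -0.182 = 2275.6 kg/min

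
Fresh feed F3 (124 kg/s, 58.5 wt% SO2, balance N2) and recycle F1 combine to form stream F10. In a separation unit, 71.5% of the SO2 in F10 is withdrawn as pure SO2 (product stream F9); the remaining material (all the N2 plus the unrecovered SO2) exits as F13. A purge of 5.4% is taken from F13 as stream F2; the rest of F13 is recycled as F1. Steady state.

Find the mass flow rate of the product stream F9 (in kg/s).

71.01 kg/s

SO2 in F10: m_A = 124×0.585 + (1−0.054)·(1−0.715)·m_A, so m_A = 72.54/0.7304 = 99.317 kg/s.
Product F9 = 0.715×99.317 = 71.012 kg/s.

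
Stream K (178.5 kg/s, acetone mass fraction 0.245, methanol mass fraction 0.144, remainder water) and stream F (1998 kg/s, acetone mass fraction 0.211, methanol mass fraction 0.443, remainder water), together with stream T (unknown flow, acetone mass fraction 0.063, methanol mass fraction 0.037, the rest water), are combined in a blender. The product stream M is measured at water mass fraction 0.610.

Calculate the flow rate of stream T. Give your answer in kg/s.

Let T be the unknown flow. Total out = 2176.5 + T.
water balance: 800.37 + 0.900·T = 0.610·(2176.5 + T)
(0.900 − 0.610)·T = 0.610×2176.5 − 800.37 = 527.29
T = 527.29 / 0.290 = 1818.3 kg/s

1818 kg/s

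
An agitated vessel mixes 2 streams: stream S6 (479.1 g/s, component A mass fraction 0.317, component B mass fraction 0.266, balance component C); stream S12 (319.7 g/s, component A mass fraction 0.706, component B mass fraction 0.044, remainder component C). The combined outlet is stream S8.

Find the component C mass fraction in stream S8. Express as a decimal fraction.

0.350

Total flow out = 479.1 + 319.7 = 798.8 g/s.
component C in = 479.1×0.417 + 319.7×0.250 = 279.71 g/s.
component C mass fraction in S8 = 279.71/798.8 = 0.350.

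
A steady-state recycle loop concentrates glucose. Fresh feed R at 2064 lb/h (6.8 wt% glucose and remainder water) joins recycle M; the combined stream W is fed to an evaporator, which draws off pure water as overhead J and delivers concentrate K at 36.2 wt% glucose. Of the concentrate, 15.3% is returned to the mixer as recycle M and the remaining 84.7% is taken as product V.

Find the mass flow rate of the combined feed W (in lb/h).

Overall glucose balance (none leaves overhead): glucose in fresh feed = glucose in product, i.e. 2064×0.068 = (1−0.153)·K·0.362.
K = 140.35/(0.362×0.847) = 457.75 lb/h.
Recycle M = 0.153×457.75 = 70.035 lb/h.
Combined feed W = 2064 + 70.035 = 2134 lb/h.

2134 lb/h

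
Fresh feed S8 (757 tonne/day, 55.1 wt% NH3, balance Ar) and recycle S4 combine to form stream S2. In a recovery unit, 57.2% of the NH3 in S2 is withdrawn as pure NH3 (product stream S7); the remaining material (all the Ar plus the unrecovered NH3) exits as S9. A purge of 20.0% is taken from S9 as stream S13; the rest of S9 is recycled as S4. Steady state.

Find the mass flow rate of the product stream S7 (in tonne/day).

362.8 tonne/day

NH3 in S2: m_A = 757×0.551 + (1−0.200)·(1−0.572)·m_A, so m_A = 417.11/0.6576 = 634.29 tonne/day.
Product S7 = 0.572×634.29 = 362.81 tonne/day.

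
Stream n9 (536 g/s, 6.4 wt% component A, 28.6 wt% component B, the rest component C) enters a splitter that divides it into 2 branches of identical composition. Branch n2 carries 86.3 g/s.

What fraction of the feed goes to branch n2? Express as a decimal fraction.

Fraction to n2 = 86.3/536 = 0.1610.

0.161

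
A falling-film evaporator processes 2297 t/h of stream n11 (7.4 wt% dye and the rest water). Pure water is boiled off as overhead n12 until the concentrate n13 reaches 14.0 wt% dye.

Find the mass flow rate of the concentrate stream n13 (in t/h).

1214 t/h

dye is conserved: 2297×0.074 = 169.98 t/h all reports to the concentrate.
Concentrate = 169.98/(target fraction) = 1214.1 t/h.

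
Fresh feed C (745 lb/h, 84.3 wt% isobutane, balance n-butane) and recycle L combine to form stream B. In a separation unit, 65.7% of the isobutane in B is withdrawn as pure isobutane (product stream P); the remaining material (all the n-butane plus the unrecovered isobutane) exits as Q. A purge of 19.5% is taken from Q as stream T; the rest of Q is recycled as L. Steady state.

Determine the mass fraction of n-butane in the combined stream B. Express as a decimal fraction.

0.409

n-butane enters only via C and leaves only via the purge: 745×0.157 = 0.195×(n-butane in Q), and the separation unit passes all n-butane, so n-butane in B = n-butane in Q = 599.82 lb/h.
isobutane in B: m_A = 745×0.843 + (1−0.195)·(1−0.657)·m_A, so m_A = 628.03/0.7239 = 867.59 lb/h.
B = 867.59 + 599.82 = 1467.4 lb/h.
n-butane fraction in B = 599.82/1467.4 = 0.409.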